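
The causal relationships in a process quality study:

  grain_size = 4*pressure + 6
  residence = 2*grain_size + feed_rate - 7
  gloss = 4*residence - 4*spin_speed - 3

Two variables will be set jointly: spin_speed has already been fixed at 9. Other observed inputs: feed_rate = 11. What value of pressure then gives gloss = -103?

pressure = -4

With spin_speed held at 9:
Substituting into the residence equation gives residence = 8*pressure + 16.
Substituting into the gloss equation gives gloss = 32*pressure + 25.
Solve 32*pressure + 25 = -103: pressure = (-103 - 25) / 32 = -4.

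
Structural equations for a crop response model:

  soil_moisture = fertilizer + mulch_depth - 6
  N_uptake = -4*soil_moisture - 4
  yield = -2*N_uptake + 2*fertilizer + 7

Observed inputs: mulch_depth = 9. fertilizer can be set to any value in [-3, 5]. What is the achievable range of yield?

9 to 89

Substituting into the soil_moisture equation gives soil_moisture = fertilizer + 3.
Substituting into the N_uptake equation gives N_uptake = -4*fertilizer - 16.
Substituting into the yield equation gives yield = 10*fertilizer + 39.
Linear in fertilizer, so extremes are at the endpoints: fertilizer = -3 gives yield = 9; fertilizer = 5 gives yield = 89.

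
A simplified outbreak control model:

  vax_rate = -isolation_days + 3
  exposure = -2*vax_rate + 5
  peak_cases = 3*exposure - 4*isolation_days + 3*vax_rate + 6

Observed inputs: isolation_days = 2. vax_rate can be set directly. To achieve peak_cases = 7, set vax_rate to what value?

Intervening on vax_rate fixes its value directly, overriding its dependence on isolation_days.
Substituting into the peak_cases equation gives peak_cases = -3*vax_rate + 13.
Solve -3*vax_rate + 13 = 7: vax_rate = (7 - 13) / -3 = 2.

vax_rate = 2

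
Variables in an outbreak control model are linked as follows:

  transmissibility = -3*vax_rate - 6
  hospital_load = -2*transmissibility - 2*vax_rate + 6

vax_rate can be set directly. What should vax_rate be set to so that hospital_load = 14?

vax_rate = -1

Substituting into the hospital_load equation gives hospital_load = 4*vax_rate + 18.
Solve 4*vax_rate + 18 = 14: vax_rate = (14 - 18) / 4 = -1.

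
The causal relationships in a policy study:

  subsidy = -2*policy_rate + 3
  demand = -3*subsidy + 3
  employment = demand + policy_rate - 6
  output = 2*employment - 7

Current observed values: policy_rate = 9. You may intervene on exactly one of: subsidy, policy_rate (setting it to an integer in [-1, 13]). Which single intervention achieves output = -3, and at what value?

set policy_rate = 2

Intervening on subsidy: output = -6*subsidy + 5. Reaching -3 requires subsidy = 4/3, not an integer.
Intervening on policy_rate: with other inputs at their observed values, output = 14*policy_rate - 31. Solving for -3 gives policy_rate = 2, within [-1, 13].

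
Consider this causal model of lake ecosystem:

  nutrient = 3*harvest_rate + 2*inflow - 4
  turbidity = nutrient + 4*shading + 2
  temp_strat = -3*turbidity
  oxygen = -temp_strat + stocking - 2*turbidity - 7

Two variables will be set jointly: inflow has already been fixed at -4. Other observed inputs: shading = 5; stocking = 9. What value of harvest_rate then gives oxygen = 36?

With inflow held at -4:
Substituting into the nutrient equation gives nutrient = 3*harvest_rate - 12.
This gives turbidity = 3*harvest_rate + 10.
So temp_strat = -9*harvest_rate - 30.
oxygen becomes 3*harvest_rate + 12.
Solve 3*harvest_rate + 12 = 36: harvest_rate = (36 - 12) / 3 = 8.

harvest_rate = 8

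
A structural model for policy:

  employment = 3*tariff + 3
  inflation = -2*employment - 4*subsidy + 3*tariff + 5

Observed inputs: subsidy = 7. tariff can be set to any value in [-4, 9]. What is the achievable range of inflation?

-56 to -17

Substituting into the inflation equation gives inflation = -3*tariff - 29.
Linear in tariff, so extremes are at the endpoints: tariff = -4 gives inflation = -17; tariff = 9 gives inflation = -56.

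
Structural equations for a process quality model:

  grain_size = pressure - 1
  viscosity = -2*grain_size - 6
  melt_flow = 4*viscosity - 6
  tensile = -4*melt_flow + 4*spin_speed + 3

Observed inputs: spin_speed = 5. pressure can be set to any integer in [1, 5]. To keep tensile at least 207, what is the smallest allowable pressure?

pressure = 3

Substituting into the viscosity equation gives viscosity = -2*pressure - 4.
So melt_flow = -8*pressure - 22.
Substituting into the tensile equation gives tensile = 32*pressure + 111.
Require 32*pressure + 111 ≥ 207, so pressure ≥ 3.
The smallest integer in [1, 5] satisfying this is 3.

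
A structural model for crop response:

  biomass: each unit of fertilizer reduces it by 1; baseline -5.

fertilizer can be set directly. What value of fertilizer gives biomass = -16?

Solve -fertilizer - 5 = -16: fertilizer = (-16 + 5) / -1 = 11.

fertilizer = 11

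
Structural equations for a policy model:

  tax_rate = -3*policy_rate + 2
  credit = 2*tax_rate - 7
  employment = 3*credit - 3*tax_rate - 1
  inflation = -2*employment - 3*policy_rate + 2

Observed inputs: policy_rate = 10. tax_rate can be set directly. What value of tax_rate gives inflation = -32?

Intervening on tax_rate fixes its value directly, overriding its dependence on policy_rate.
Substituting into the employment equation gives employment = 3*tax_rate - 22.
Substituting into the inflation equation gives inflation = -6*tax_rate + 16.
Solve -6*tax_rate + 16 = -32: tax_rate = (-32 - 16) / -6 = 8.

tax_rate = 8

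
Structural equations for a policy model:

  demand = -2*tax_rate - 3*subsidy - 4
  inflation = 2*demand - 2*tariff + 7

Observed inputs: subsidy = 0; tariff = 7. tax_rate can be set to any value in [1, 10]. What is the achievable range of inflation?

-55 to -19

Substituting into the demand equation gives demand = -2*tax_rate - 4.
This gives inflation = -4*tax_rate - 15.
Linear in tax_rate, so extremes are at the endpoints: tax_rate = 1 gives inflation = -19; tax_rate = 10 gives inflation = -55.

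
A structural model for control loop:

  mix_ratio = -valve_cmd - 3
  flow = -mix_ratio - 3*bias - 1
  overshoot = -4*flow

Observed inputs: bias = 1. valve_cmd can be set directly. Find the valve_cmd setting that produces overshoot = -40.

Substituting into the flow equation gives flow = valve_cmd - 1.
So overshoot = -4*valve_cmd + 4.
Solve -4*valve_cmd + 4 = -40: valve_cmd = (-40 - 4) / -4 = 11.

valve_cmd = 11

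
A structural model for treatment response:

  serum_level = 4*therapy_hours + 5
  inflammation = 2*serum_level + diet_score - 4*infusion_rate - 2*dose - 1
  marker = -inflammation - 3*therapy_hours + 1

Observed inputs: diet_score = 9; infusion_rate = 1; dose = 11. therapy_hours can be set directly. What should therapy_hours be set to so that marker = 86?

therapy_hours = -7

Substituting into the inflammation equation gives inflammation = 8*therapy_hours - 8.
This gives marker = -11*therapy_hours + 9.
Solve -11*therapy_hours + 9 = 86: therapy_hours = (86 - 9) / -11 = -7.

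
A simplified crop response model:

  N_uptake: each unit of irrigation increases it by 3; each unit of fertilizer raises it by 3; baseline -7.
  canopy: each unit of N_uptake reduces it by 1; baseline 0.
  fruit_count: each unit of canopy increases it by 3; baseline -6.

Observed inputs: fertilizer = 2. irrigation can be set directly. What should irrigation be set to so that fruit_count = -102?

irrigation = 11

Substituting into the N_uptake equation gives N_uptake = 3*irrigation - 1.
canopy becomes -3*irrigation + 1.
Substituting into the fruit_count equation gives fruit_count = -9*irrigation - 3.
Solve -9*irrigation - 3 = -102: irrigation = (-102 + 3) / -9 = 11.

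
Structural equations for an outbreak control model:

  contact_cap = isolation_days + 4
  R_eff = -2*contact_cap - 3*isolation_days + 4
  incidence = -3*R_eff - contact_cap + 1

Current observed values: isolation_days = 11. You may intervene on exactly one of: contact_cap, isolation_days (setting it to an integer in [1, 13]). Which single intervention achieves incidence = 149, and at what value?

set isolation_days = 10

Intervening on contact_cap: incidence = 5*contact_cap + 88. Reaching 149 requires contact_cap = 61/5, not an integer.
Intervening on isolation_days: with other inputs at their observed values, incidence = 14*isolation_days + 9. Solving for 149 gives isolation_days = 10, within [1, 13].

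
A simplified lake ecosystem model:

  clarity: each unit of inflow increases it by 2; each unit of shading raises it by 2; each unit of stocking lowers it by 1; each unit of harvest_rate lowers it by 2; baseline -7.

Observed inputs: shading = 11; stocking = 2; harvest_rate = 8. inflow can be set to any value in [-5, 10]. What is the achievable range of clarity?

-13 to 17

Substituting into the clarity equation gives clarity = 2*inflow - 3.
Linear in inflow, so extremes are at the endpoints: inflow = -5 gives clarity = -13; inflow = 10 gives clarity = 17.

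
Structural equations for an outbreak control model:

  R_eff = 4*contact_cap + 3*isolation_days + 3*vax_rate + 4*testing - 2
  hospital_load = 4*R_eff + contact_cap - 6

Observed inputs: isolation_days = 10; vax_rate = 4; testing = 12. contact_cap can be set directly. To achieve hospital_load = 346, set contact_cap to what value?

contact_cap = 0

Substituting into the R_eff equation gives R_eff = 4*contact_cap + 88.
This gives hospital_load = 17*contact_cap + 346.
Solve 17*contact_cap + 346 = 346: contact_cap = (346 - 346) / 17 = 0.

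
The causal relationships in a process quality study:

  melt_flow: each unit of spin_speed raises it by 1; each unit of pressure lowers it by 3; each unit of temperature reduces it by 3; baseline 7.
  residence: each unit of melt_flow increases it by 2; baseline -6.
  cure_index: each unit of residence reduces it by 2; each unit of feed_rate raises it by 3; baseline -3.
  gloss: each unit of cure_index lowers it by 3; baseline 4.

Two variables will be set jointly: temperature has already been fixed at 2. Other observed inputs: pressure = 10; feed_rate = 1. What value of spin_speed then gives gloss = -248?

spin_speed = 11

With temperature held at 2:
Substituting into the melt_flow equation gives melt_flow = spin_speed - 29.
Substituting into the residence equation gives residence = 2*spin_speed - 64.
Substituting into the cure_index equation gives cure_index = -4*spin_speed + 128.
Substituting into the gloss equation gives gloss = 12*spin_speed - 380.
Solve 12*spin_speed - 380 = -248: spin_speed = (-248 + 380) / 12 = 11.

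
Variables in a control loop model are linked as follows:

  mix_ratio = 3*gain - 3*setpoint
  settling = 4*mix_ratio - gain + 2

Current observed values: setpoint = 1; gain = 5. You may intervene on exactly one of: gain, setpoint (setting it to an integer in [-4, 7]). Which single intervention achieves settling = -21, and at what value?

set gain = -1

Intervening on gain: with other inputs at their observed values, settling = 11*gain - 10. Solving for -21 gives gain = -1, within [-4, 7].
Intervening on setpoint: settling = -12*setpoint + 57. Reaching -21 requires setpoint = 13/2, not an integer.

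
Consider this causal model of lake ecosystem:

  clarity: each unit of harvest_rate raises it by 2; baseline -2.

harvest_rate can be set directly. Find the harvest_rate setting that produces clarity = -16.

harvest_rate = -7

Solve 2*harvest_rate - 2 = -16: harvest_rate = (-16 + 2) / 2 = -7.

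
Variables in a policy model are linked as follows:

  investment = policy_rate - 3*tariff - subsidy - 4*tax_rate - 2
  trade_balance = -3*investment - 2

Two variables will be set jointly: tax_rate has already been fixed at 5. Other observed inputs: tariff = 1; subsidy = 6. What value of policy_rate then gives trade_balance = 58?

policy_rate = 11

With tax_rate held at 5:
Substituting into the investment equation gives investment = policy_rate - 31.
Substituting into the trade_balance equation gives trade_balance = -3*policy_rate + 91.
Solve -3*policy_rate + 91 = 58: policy_rate = (58 - 91) / -3 = 11.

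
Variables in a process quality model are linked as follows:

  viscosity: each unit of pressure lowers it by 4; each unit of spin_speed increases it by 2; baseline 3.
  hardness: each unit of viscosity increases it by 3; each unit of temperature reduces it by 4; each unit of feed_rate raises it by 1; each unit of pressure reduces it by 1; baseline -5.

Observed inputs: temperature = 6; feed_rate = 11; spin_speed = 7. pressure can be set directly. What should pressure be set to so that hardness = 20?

pressure = 1

Substituting into the viscosity equation gives viscosity = -4*pressure + 17.
So hardness = -13*pressure + 33.
Solve -13*pressure + 33 = 20: pressure = (20 - 33) / -13 = 1.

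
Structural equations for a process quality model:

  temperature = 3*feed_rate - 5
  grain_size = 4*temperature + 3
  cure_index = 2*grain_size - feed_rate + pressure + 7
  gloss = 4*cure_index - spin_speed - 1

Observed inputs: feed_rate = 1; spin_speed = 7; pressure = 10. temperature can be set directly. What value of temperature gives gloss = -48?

Intervening on temperature fixes its value directly, overriding its dependence on feed_rate.
Substituting into the cure_index equation gives cure_index = 8*temperature + 22.
So gloss = 32*temperature + 80.
Solve 32*temperature + 80 = -48: temperature = (-48 - 80) / 32 = -4.

temperature = -4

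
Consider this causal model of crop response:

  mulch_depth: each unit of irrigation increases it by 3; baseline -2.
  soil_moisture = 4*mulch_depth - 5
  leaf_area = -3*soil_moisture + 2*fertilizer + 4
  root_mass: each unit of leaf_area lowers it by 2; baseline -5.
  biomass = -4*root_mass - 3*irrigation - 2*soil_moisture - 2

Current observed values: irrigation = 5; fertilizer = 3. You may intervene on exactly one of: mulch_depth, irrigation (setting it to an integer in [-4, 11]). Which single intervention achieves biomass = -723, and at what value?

Intervening on mulch_depth: with other inputs at their observed values, biomass = -104*mulch_depth + 213. Solving for -723 gives mulch_depth = 9, within [-4, 11].
Intervening on irrigation: biomass = -315*irrigation + 436. Reaching -723 requires irrigation = 1159/315, not an integer.

set mulch_depth = 9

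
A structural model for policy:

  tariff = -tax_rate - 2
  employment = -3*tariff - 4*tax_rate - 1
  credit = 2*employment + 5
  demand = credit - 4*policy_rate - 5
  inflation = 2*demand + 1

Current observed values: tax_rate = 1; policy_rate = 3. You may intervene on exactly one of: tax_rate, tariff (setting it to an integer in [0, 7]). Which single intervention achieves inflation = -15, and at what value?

Intervening on tax_rate: with other inputs at their observed values, inflation = -4*tax_rate - 3. Solving for -15 gives tax_rate = 3, within [0, 7].
Intervening on tariff: inflation = -12*tariff - 43. Reaching -15 requires tariff = -7/3, not an integer.

set tax_rate = 3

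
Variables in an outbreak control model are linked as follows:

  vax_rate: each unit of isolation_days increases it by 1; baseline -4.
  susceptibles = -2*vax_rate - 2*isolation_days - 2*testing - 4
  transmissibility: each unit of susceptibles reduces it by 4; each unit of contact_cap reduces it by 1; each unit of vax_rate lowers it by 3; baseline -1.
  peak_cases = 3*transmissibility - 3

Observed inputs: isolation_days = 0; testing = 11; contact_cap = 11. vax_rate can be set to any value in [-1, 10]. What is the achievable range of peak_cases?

Intervening on vax_rate fixes its value directly, overriding its dependence on isolation_days.
Substituting into the susceptibles equation gives susceptibles = -2*vax_rate - 26.
So transmissibility = 5*vax_rate + 92.
This gives peak_cases = 15*vax_rate + 273.
Linear in vax_rate, so extremes are at the endpoints: vax_rate = -1 gives peak_cases = 258; vax_rate = 10 gives peak_cases = 423.

258 to 423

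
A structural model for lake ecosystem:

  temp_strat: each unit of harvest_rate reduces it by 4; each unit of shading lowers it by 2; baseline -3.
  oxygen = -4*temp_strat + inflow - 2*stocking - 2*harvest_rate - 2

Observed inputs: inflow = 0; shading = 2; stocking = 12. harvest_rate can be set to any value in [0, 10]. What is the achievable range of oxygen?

2 to 142

Substituting into the temp_strat equation gives temp_strat = -4*harvest_rate - 7.
So oxygen = 14*harvest_rate + 2.
Linear in harvest_rate, so extremes are at the endpoints: harvest_rate = 0 gives oxygen = 2; harvest_rate = 10 gives oxygen = 142.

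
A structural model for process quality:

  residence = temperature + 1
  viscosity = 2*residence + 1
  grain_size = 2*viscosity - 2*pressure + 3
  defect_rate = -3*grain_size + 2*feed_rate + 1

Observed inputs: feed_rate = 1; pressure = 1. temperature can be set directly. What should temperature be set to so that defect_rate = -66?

Substituting into the viscosity equation gives viscosity = 2*temperature + 3.
Substituting into the grain_size equation gives grain_size = 4*temperature + 7.
This gives defect_rate = -12*temperature - 18.
Solve -12*temperature - 18 = -66: temperature = (-66 + 18) / -12 = 4.

temperature = 4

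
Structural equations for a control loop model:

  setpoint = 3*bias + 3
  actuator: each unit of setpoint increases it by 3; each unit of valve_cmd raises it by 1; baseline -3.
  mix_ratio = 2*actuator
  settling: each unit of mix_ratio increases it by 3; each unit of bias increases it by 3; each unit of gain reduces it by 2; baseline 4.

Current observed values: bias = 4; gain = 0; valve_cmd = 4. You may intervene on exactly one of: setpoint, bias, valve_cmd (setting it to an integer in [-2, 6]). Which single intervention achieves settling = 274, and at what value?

Intervening on setpoint: settling = 18*setpoint + 22. Reaching 274 requires setpoint = 14, outside [-2, 6].
Intervening on bias: settling = 57*bias + 64. Reaching 274 requires bias = 70/19, not an integer.
Intervening on valve_cmd: with other inputs at their observed values, settling = 6*valve_cmd + 268. Solving for 274 gives valve_cmd = 1, within [-2, 6].

set valve_cmd = 1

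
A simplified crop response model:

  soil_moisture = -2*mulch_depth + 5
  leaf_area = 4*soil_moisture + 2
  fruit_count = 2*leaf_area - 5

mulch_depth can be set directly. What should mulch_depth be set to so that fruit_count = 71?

Substituting into the leaf_area equation gives leaf_area = -8*mulch_depth + 22.
fruit_count becomes -16*mulch_depth + 39.
Solve -16*mulch_depth + 39 = 71: mulch_depth = (71 - 39) / -16 = -2.

mulch_depth = -2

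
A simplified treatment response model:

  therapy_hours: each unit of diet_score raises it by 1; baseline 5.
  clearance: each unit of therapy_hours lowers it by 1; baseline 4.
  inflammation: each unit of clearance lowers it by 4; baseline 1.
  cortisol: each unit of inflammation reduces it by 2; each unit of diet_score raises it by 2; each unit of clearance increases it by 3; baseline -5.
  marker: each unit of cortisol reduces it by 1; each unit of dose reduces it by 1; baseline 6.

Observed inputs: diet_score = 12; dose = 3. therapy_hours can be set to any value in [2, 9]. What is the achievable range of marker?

Intervening on therapy_hours fixes its value directly, overriding its dependence on diet_score.
Substituting into the inflammation equation gives inflammation = 4*therapy_hours - 15.
This gives cortisol = -11*therapy_hours + 61.
So marker = 11*therapy_hours - 58.
Linear in therapy_hours, so extremes are at the endpoints: therapy_hours = 2 gives marker = -36; therapy_hours = 9 gives marker = 41.

-36 to 41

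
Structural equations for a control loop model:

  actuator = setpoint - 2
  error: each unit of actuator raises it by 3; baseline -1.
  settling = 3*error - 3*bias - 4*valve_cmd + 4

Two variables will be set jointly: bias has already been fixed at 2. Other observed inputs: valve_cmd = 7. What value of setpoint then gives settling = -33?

With bias held at 2:
Substituting into the error equation gives error = 3*setpoint - 7.
So settling = 9*setpoint - 51.
Solve 9*setpoint - 51 = -33: setpoint = (-33 + 51) / 9 = 2.

setpoint = 2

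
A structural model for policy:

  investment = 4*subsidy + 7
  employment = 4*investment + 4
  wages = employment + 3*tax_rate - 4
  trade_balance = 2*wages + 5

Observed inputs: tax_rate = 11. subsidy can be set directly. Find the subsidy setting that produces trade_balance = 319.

subsidy = 6

Substituting into the employment equation gives employment = 16*subsidy + 32.
Substituting into the wages equation gives wages = 16*subsidy + 61.
This gives trade_balance = 32*subsidy + 127.
Solve 32*subsidy + 127 = 319: subsidy = (319 - 127) / 32 = 6.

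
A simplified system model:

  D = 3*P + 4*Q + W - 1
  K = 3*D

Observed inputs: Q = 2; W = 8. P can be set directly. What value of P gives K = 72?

P = 3

Substituting into the D equation gives D = 3*P + 15.
Substituting into the K equation gives K = 9*P + 45.
Solve 9*P + 45 = 72: P = (72 - 45) / 9 = 3.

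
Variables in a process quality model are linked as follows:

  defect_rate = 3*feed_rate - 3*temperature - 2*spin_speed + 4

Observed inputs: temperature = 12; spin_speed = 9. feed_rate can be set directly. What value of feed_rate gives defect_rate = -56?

feed_rate = -2

Substituting into the defect_rate equation gives defect_rate = 3*feed_rate - 50.
Solve 3*feed_rate - 50 = -56: feed_rate = (-56 + 50) / 3 = -2.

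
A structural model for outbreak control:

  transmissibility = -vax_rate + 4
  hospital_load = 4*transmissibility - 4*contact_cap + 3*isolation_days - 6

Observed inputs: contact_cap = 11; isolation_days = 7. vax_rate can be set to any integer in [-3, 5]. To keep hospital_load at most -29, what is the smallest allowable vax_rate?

Substituting into the hospital_load equation gives hospital_load = -4*vax_rate - 13.
Require -4*vax_rate - 13 ≤ -29, so vax_rate ≥ 4.
The smallest integer in [-3, 5] satisfying this is 4.

vax_rate = 4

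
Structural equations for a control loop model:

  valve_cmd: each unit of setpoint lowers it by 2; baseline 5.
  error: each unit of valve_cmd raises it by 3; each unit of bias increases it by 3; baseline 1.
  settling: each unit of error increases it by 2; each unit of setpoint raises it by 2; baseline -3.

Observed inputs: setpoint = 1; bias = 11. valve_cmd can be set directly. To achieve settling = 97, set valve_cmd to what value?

valve_cmd = 5

Intervening on valve_cmd fixes its value directly, overriding its dependence on setpoint.
Substituting into the error equation gives error = 3*valve_cmd + 34.
settling becomes 6*valve_cmd + 67.
Solve 6*valve_cmd + 67 = 97: valve_cmd = (97 - 67) / 6 = 5.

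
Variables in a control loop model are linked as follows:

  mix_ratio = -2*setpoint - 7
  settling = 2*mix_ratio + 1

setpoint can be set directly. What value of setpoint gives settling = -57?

setpoint = 11

Substituting into the settling equation gives settling = -4*setpoint - 13.
Solve -4*setpoint - 13 = -57: setpoint = (-57 + 13) / -4 = 11.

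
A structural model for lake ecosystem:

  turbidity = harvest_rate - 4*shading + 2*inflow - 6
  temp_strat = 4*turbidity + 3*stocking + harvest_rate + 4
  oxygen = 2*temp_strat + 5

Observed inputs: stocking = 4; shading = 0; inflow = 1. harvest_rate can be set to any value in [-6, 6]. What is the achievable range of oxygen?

-55 to 65

Substituting into the turbidity equation gives turbidity = harvest_rate - 4.
So temp_strat = 5*harvest_rate.
Substituting into the oxygen equation gives oxygen = 10*harvest_rate + 5.
Linear in harvest_rate, so extremes are at the endpoints: harvest_rate = -6 gives oxygen = -55; harvest_rate = 6 gives oxygen = 65.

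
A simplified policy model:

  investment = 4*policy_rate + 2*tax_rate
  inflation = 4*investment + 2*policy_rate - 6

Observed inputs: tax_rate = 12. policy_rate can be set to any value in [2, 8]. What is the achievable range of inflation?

126 to 234

Substituting into the investment equation gives investment = 4*policy_rate + 24.
This gives inflation = 18*policy_rate + 90.
Linear in policy_rate, so extremes are at the endpoints: policy_rate = 2 gives inflation = 126; policy_rate = 8 gives inflation = 234.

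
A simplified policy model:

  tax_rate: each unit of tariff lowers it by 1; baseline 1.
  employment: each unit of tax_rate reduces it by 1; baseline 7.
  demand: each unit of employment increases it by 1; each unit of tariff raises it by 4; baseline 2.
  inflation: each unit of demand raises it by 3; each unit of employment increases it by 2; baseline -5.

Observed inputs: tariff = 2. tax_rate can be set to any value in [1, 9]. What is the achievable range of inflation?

15 to 55

Intervening on tax_rate fixes its value directly, overriding its dependence on tariff.
Substituting into the demand equation gives demand = -tax_rate + 17.
Substituting into the inflation equation gives inflation = -5*tax_rate + 60.
Linear in tax_rate, so extremes are at the endpoints: tax_rate = 1 gives inflation = 55; tax_rate = 9 gives inflation = 15.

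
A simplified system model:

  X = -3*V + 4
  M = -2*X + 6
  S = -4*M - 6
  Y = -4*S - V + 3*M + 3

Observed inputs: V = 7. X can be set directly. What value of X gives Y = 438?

Intervening on X fixes its value directly, overriding its dependence on V.
Substituting into the S equation gives S = 8*X - 30.
Substituting into the Y equation gives Y = -38*X + 134.
Solve -38*X + 134 = 438: X = (438 - 134) / -38 = -8.

X = -8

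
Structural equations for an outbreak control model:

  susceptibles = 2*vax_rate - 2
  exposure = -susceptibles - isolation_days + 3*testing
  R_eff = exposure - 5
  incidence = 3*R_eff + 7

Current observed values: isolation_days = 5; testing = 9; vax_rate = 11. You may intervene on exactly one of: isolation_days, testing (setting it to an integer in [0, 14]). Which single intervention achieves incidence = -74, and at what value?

set testing = 1

Intervening on isolation_days: incidence = -3*isolation_days + 13. Reaching -74 requires isolation_days = 29, outside [0, 14].
Intervening on testing: with other inputs at their observed values, incidence = 9*testing - 83. Solving for -74 gives testing = 1, within [0, 14].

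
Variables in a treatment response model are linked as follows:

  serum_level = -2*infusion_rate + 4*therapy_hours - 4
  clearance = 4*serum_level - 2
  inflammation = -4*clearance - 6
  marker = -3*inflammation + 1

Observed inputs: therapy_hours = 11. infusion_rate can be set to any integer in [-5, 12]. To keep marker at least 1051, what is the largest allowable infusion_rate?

infusion_rate = 9

Substituting into the serum_level equation gives serum_level = -2*infusion_rate + 40.
clearance becomes -8*infusion_rate + 158.
inflammation becomes 32*infusion_rate - 638.
Substituting into the marker equation gives marker = -96*infusion_rate + 1915.
Require -96*infusion_rate + 1915 ≥ 1051, so infusion_rate ≤ 9.
The largest integer in [-5, 12] satisfying this is 9.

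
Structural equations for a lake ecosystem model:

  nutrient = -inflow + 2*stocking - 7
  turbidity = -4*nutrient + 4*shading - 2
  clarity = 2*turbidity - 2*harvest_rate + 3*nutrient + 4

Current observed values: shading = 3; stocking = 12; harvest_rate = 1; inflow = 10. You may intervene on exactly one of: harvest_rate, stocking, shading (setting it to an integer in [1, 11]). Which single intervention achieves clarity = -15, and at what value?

Intervening on harvest_rate: with other inputs at their observed values, clarity = -2*harvest_rate - 11. Solving for -15 gives harvest_rate = 2, within [1, 11].
Intervening on stocking: clarity = -10*stocking + 107. Reaching -15 requires stocking = 61/5, not an integer.
Intervening on shading: clarity = 8*shading - 37. Reaching -15 requires shading = 11/4, not an integer.

set harvest_rate = 2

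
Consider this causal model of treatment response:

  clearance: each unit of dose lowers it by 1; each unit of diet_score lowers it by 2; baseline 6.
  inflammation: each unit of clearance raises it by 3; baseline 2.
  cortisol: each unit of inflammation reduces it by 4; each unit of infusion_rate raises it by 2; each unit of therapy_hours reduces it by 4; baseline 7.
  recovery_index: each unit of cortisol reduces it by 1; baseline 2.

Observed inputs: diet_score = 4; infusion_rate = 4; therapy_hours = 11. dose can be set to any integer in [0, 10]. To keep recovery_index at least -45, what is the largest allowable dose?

Substituting into the clearance equation gives clearance = -dose - 2.
Substituting into the inflammation equation gives inflammation = -3*dose - 4.
Substituting into the cortisol equation gives cortisol = 12*dose - 13.
Substituting into the recovery_index equation gives recovery_index = -12*dose + 15.
Require -12*dose + 15 ≥ -45, so dose ≤ 5.
The largest integer in [0, 10] satisfying this is 5.

dose = 5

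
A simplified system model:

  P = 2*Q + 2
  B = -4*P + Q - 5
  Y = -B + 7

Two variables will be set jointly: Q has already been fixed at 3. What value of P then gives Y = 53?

With Q held at 3:
Intervening on P fixes its value directly, overriding its dependence on Q.
Substituting into the B equation gives B = -4*P - 2.
Substituting into the Y equation gives Y = 4*P + 9.
Solve 4*P + 9 = 53: P = (53 - 9) / 4 = 11.

P = 11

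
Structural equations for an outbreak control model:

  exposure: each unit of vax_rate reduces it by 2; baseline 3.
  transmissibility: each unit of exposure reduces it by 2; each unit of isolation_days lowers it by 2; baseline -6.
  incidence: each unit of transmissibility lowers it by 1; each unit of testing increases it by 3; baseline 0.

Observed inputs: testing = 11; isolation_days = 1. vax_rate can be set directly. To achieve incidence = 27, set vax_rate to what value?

Substituting into the transmissibility equation gives transmissibility = 4*vax_rate - 14.
Substituting into the incidence equation gives incidence = -4*vax_rate + 47.
Solve -4*vax_rate + 47 = 27: vax_rate = (27 - 47) / -4 = 5.

vax_rate = 5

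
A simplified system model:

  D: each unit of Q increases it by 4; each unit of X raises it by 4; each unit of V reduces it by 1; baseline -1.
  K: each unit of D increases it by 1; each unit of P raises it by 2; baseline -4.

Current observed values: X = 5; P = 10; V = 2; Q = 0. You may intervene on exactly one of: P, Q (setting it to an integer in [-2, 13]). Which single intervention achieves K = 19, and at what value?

Intervening on P: with other inputs at their observed values, K = 2*P + 13. Solving for 19 gives P = 3, within [-2, 13].
Intervening on Q: K = 4*Q + 33. Reaching 19 requires Q = -7/2, not an integer.

set P = 3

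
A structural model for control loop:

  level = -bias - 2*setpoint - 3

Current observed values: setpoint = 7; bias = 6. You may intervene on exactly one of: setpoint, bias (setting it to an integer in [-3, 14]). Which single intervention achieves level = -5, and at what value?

set setpoint = -2

Intervening on setpoint: with other inputs at their observed values, level = -2*setpoint - 9. Solving for -5 gives setpoint = -2, within [-3, 14].
Intervening on bias: level = -bias - 17. Reaching -5 requires bias = -12, outside [-3, 14].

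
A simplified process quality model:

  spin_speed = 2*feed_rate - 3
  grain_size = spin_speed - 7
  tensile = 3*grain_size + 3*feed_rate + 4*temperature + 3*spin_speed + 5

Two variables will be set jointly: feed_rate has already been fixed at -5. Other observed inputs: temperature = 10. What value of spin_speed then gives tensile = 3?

With feed_rate held at -5:
Intervening on spin_speed fixes its value directly, overriding its dependence on feed_rate.
Substituting into the tensile equation gives tensile = 6*spin_speed + 9.
Solve 6*spin_speed + 9 = 3: spin_speed = (3 - 9) / 6 = -1.

spin_speed = -1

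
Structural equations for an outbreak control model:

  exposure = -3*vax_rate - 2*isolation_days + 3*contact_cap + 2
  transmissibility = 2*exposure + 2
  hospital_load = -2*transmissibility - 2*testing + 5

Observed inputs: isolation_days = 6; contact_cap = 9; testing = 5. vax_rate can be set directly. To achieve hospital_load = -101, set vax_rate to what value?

vax_rate = -2

Substituting into the exposure equation gives exposure = -3*vax_rate + 17.
So transmissibility = -6*vax_rate + 36.
Substituting into the hospital_load equation gives hospital_load = 12*vax_rate - 77.
Solve 12*vax_rate - 77 = -101: vax_rate = (-101 + 77) / 12 = -2.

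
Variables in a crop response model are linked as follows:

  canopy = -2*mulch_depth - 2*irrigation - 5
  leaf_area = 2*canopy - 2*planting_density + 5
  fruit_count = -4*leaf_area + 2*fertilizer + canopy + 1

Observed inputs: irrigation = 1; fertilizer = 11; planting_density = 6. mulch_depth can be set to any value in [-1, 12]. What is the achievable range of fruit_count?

86 to 268

Substituting into the canopy equation gives canopy = -2*mulch_depth - 7.
This gives leaf_area = -4*mulch_depth - 21.
Substituting into the fruit_count equation gives fruit_count = 14*mulch_depth + 100.
Linear in mulch_depth, so extremes are at the endpoints: mulch_depth = -1 gives fruit_count = 86; mulch_depth = 12 gives fruit_count = 268.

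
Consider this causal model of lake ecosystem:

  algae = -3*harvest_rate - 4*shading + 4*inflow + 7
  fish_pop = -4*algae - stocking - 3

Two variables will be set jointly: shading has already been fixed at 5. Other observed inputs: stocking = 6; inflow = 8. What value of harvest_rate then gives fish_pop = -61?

With shading held at 5:
Substituting into the algae equation gives algae = -3*harvest_rate + 19.
Substituting into the fish_pop equation gives fish_pop = 12*harvest_rate - 85.
Solve 12*harvest_rate - 85 = -61: harvest_rate = (-61 + 85) / 12 = 2.

harvest_rate = 2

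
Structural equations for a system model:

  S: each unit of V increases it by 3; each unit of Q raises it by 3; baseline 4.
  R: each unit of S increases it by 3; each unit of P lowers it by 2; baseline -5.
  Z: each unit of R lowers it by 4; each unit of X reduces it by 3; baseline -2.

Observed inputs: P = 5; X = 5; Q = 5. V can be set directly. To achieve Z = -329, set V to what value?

V = 4

Substituting into the S equation gives S = 3*V + 19.
Substituting into the R equation gives R = 9*V + 42.
Z becomes -36*V - 185.
Solve -36*V - 185 = -329: V = (-329 + 185) / -36 = 4.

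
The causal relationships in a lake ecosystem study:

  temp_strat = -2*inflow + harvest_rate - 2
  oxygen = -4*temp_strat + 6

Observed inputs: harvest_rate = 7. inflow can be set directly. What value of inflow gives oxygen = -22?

Substituting into the temp_strat equation gives temp_strat = -2*inflow + 5.
Substituting into the oxygen equation gives oxygen = 8*inflow - 14.
Solve 8*inflow - 14 = -22: inflow = (-22 + 14) / 8 = -1.

inflow = -1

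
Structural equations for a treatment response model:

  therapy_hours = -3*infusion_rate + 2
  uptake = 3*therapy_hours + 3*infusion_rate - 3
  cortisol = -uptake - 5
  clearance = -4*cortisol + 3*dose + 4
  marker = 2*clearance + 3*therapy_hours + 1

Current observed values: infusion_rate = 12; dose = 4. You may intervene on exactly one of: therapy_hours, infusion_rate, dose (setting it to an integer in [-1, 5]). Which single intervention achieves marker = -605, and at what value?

set dose = 0

Intervening on therapy_hours: marker = 27*therapy_hours + 337. Reaching -605 requires therapy_hours = -314/9, not an integer.
Intervening on infusion_rate: marker = -57*infusion_rate + 103. Reaching -605 requires infusion_rate = 236/19, not an integer.
Intervening on dose: with other inputs at their observed values, marker = 6*dose - 605. Solving for -605 gives dose = 0, within [-1, 5].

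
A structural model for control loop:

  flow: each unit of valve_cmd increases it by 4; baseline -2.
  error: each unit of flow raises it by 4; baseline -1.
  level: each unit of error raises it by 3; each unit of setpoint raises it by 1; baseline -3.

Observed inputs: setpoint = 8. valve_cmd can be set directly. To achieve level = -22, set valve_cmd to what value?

Substituting into the error equation gives error = 16*valve_cmd - 9.
So level = 48*valve_cmd - 22.
Solve 48*valve_cmd - 22 = -22: valve_cmd = (-22 + 22) / 48 = 0.

valve_cmd = 0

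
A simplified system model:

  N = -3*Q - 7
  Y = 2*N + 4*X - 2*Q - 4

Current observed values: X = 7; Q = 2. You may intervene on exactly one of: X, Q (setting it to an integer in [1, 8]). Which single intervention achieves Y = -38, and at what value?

set Q = 6

Intervening on X: Y = 4*X - 34. Reaching -38 requires X = -1, outside [1, 8].
Intervening on Q: with other inputs at their observed values, Y = -8*Q + 10. Solving for -38 gives Q = 6, within [1, 8].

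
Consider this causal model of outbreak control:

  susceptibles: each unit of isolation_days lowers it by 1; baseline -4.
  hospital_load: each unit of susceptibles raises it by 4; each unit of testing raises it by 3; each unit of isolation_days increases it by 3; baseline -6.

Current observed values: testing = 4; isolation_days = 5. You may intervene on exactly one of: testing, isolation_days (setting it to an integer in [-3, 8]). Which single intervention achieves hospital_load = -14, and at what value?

set isolation_days = 4

Intervening on testing: hospital_load = 3*testing - 27. Reaching -14 requires testing = 13/3, not an integer.
Intervening on isolation_days: with other inputs at their observed values, hospital_load = -isolation_days - 10. Solving for -14 gives isolation_days = 4, within [-3, 8].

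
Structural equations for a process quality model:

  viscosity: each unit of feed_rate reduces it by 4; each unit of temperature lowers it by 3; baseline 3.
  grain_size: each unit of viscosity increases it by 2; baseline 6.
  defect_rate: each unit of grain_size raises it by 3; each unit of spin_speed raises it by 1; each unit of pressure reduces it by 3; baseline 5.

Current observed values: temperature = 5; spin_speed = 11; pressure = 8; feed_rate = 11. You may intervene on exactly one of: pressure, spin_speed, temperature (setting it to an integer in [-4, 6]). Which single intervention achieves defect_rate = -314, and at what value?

Intervening on pressure: with other inputs at their observed values, defect_rate = -3*pressure - 302. Solving for -314 gives pressure = 4, within [-4, 6].
Intervening on spin_speed: defect_rate = spin_speed - 337. Reaching -314 requires spin_speed = 23, outside [-4, 6].
Intervening on temperature: defect_rate = -18*temperature - 236. Reaching -314 requires temperature = 13/3, not an integer.

set pressure = 4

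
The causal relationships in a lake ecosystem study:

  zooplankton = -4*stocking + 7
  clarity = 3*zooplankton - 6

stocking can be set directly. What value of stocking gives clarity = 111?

stocking = -8

Substituting into the clarity equation gives clarity = -12*stocking + 15.
Solve -12*stocking + 15 = 111: stocking = (111 - 15) / -12 = -8.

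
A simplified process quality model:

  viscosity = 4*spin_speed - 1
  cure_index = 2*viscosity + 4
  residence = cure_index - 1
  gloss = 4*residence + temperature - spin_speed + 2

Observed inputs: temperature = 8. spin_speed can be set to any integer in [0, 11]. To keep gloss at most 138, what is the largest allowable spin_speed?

Substituting into the cure_index equation gives cure_index = 8*spin_speed + 2.
This gives residence = 8*spin_speed + 1.
Substituting into the gloss equation gives gloss = 31*spin_speed + 14.
Require 31*spin_speed + 14 ≤ 138, so spin_speed ≤ 4.
The largest integer in [0, 11] satisfying this is 4.

spin_speed = 4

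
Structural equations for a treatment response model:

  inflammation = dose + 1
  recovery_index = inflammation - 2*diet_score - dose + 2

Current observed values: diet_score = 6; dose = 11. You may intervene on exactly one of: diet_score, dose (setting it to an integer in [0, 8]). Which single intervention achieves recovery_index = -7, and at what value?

Intervening on diet_score: with other inputs at their observed values, recovery_index = -2*diet_score + 3. Solving for -7 gives diet_score = 5, within [0, 8].
Intervening on dose: the paths from dose to recovery_index cancel (net effect zero), leaving recovery_index = -9; -7 is unreachable this way.

set diet_score = 5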